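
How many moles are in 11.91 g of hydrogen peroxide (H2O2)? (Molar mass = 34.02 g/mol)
Moles = 11.91 g ÷ 34.02 g/mol = 0.3501 mol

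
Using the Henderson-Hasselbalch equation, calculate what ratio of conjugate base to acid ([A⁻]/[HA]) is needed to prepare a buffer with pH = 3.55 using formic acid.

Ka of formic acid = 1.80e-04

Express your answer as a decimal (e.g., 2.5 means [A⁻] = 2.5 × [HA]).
[A⁻]/[HA] = 0.639

pKa = −log(1.80e-04) = 3.7447. pH = pKa + log([A⁻]/[HA]). 3.55 = 3.7447 + log(ratio). log(ratio) = 3.55 − 3.7447 = -0.1947. ratio = 10^(-0.1947) = 0.639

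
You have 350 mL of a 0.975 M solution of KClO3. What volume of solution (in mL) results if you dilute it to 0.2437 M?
Using M₁V₁ = M₂V₂:
0.975 × 350 = 0.2437 × V₂
V₂ = (0.975 × 350) / 0.2437 = 1400 mL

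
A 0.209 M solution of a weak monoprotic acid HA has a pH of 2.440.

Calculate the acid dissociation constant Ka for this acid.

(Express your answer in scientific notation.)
K_a = 6.42e-05

[H⁺] = 10^(−pH) = 10^(−2.440) = 3.631e-03 M. For HA ⇌ H⁺ + A⁻, Ka = x²/(C − x) = (3.631e-03)²/(0.209 − 3.631e-03) = 6.42e-05.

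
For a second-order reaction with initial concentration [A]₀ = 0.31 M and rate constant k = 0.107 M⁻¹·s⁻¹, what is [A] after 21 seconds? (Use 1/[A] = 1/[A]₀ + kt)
0.1827 M

1/[A] = 1/[A]₀ + k·t = 1/0.31 + (0.107)·(21) = 3.2258 + 2.2470 = 5.4728
[A] = 1/5.4728 = 0.1827 M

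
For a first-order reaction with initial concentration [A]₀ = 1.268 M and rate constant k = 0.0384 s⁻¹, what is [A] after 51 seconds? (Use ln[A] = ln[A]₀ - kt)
0.1789 M

ln[A] = ln[A]₀ - k·t = ln(1.268) - (0.0384)·(51) = 0.2374 - 1.9584 = -1.7210
[A] = e^(-1.7210) = 0.1789 M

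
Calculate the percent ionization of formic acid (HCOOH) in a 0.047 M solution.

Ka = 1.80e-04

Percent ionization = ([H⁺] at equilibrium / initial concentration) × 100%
Percent ionization = 6%

Let x = [H⁺]. Ka = x²/(C - x) ⇒ x² + (1.80e-04)x - (1.80e-04)(0.047) = 0. x = 2.8200e-03. Percent = (2.8200e-03/0.047) × 100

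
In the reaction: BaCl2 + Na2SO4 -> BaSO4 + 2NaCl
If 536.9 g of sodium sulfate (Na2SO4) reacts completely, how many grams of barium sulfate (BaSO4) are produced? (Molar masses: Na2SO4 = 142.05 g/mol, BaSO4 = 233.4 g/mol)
Moles of Na2SO4 = 536.9 g ÷ 142.05 g/mol = 3.77966 mol
Mole ratio: 1 mol BaSO4 / 1 mol Na2SO4
Moles of BaSO4 = 3.77966 × (1/1) = 3.77966 mol
Mass of BaSO4 = 3.77966 mol × 233.4 g/mol = 882.2 g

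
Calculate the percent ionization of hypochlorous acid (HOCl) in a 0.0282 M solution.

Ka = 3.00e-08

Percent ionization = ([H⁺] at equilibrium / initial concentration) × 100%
Percent ionization = 0.103%

Let x = [H⁺]. Ka = x²/(C - x) ⇒ x² + (3.00e-08)x - (3.00e-08)(0.0282) = 0. x = 2.9071e-05. Percent = (2.9071e-05/0.0282) × 100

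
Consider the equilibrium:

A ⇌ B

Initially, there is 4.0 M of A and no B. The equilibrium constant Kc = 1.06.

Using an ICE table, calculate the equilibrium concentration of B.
[B] = 2.058 M

ICE: [A] = 4.0 − x, [B] = x.
Kc = x/(4.0 − x) = 1.06 ⇒ x = 1.06·4.0/(1 + 1.06) = 4.24/2.06 = 2.058.
[B] = x = 2.058 M.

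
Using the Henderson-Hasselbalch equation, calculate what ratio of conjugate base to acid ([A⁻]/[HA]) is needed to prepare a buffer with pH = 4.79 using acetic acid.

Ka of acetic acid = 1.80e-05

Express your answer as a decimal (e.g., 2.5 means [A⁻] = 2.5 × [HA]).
[A⁻]/[HA] = 1.110

pKa = −log(1.80e-05) = 4.7447. pH = pKa + log([A⁻]/[HA]). 4.79 = 4.7447 + log(ratio). log(ratio) = 4.79 − 4.7447 = 0.0453. ratio = 10^(0.0453) = 1.110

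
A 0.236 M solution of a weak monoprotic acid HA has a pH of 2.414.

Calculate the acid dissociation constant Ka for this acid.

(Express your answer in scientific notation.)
K_a = 6.40e-05

[H⁺] = 10^(−pH) = 10^(−2.414) = 3.855e-03 M. For HA ⇌ H⁺ + A⁻, Ka = x²/(C − x) = (3.855e-03)²/(0.236 − 3.855e-03) = 6.40e-05.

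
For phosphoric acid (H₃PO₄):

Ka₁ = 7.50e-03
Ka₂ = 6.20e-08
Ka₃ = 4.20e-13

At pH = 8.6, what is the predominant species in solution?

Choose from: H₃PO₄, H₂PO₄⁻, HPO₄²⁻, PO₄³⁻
HPO₄²⁻

pKa1 = 2.12, pKa2 = 7.21, pKa3 = 12.38. Each pKa is the crossover between adjacent species; pH = 8.6 lies in the region where HPO₄²⁻ predominates.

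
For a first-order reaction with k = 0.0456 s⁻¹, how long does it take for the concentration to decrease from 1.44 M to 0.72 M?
15.20 s

From ln[A] = ln[A]₀ - k·t: t = ln([A]₀/[A])/k = ln(1.44/0.72)/0.0456 = ln(2.0000)/0.0456 = 0.6931/0.0456 = 15.20 s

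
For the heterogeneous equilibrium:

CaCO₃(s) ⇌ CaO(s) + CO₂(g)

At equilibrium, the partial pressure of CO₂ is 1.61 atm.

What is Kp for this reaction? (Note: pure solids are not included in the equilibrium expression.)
K_p = 1.61

Solids (CaCO₃, CaO) have activity 1 and are excluded.
Kp = P(CO₂) = 1.61.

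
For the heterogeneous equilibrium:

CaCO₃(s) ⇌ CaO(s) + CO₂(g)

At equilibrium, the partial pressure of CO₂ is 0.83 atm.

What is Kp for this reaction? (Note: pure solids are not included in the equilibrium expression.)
K_p = 0.83

Solids (CaCO₃, CaO) have activity 1 and are excluded.
Kp = P(CO₂) = 0.83.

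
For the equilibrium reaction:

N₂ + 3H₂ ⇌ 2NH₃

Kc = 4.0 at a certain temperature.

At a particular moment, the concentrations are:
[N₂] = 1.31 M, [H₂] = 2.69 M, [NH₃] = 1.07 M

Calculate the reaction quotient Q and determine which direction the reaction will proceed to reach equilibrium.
Q = 0.045, Q < K, reaction proceeds forward (toward products)

Q = ([NH₃]^2) / ([N₂] × [H₂]^3)
  = ((1.07)^2) / ((1.31)·(2.69)^3) = 1.1449/25.499 = 0.0449
Since Q = 0.0449 < Kc = 4.0, the reaction proceeds forward (toward products) to reach equilibrium.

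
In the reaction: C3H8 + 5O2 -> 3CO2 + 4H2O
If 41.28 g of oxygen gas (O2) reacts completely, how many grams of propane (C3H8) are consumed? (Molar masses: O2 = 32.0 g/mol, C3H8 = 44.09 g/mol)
Moles of O2 = 41.28 g ÷ 32.0 g/mol = 1.29 mol
Mole ratio: 1 mol C3H8 / 5 mol O2
Moles of C3H8 = 1.29 × (1/5) = 0.258 mol
Mass of C3H8 = 0.258 mol × 44.09 g/mol = 11.38 g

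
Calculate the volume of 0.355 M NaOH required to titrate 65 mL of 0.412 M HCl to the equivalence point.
V_{base} = 75.4 mL

At equivalence: moles acid = moles base.
moles HCl = 0.412 M × 0.065 L = 0.02678 mol
V_NaOH = 0.02678 mol ÷ 0.355 M = 0.07544 L = 75.4 mL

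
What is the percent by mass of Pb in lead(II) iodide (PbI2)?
Mass of Pb in formula = 207.2 × 1 = 207.2 g/mol
Molar mass = 461.0 g/mol
% Pb = (207.2/461.0) × 100% = 44.95%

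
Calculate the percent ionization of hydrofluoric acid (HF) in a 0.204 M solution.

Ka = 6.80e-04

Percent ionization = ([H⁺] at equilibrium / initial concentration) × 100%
Percent ionization = 5.61%

Let x = [H⁺]. Ka = x²/(C - x) ⇒ x² + (6.80e-04)x - (6.80e-04)(0.204) = 0. x = 1.1443e-02. Percent = (1.1443e-02/0.204) × 100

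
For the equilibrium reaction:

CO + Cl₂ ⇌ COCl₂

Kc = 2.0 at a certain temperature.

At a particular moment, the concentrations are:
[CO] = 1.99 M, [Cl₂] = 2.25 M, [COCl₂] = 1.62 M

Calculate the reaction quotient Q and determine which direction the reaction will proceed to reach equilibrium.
Q = 0.362, Q < K, reaction proceeds forward (toward products)

Q = ([COCl₂]) / ([CO] × [Cl₂])
  = ((1.62)) / ((1.99)·(2.25)) = 1.62/4.4775 = 0.3618
Since Q = 0.3618 < Kc = 2.0, the reaction proceeds forward (toward products) to reach equilibrium.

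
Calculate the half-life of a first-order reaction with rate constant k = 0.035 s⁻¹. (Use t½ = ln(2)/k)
19.80 s

t½ = ln(2)/k = 0.6931/0.035 = 19.80 s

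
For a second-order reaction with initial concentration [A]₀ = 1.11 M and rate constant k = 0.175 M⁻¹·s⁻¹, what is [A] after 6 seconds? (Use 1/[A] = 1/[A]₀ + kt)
0.5126 M

1/[A] = 1/[A]₀ + k·t = 1/1.11 + (0.175)·(6) = 0.9009 + 1.0500 = 1.9509
[A] = 1/1.9509 = 0.5126 M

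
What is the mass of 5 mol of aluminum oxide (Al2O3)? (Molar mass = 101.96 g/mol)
Mass = 5 mol × 101.96 g/mol = 509.8 g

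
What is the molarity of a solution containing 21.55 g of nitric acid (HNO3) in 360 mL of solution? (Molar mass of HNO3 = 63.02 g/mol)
Moles of HNO3 = 21.55 g ÷ 63.02 g/mol = 0.341955 mol
Volume = 360 mL = 0.36 L
Molarity = 0.341955 mol ÷ 0.36 L = 0.9499 M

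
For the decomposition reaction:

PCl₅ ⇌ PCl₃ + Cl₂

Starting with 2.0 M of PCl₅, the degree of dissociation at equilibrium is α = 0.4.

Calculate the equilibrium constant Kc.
K_c = 0.5333

x = α·[A]₀ = 0.4 × 2.0 = 0.8 M dissociated.
At eq: [PCl₅] = 2.0 − 0.8 = 1.2 M; [PCl₃] = [Cl₂] = x = 0.8 M.
Kc = [PCl₃][Cl₂]/[PCl₅] = (0.8)²/1.2 = 0.5333.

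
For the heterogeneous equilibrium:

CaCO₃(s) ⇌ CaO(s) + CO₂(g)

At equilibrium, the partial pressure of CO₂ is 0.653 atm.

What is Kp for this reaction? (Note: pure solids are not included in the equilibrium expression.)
K_p = 0.653

Solids (CaCO₃, CaO) have activity 1 and are excluded.
Kp = P(CO₂) = 0.653.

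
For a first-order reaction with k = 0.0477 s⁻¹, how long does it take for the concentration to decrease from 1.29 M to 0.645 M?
14.53 s

From ln[A] = ln[A]₀ - k·t: t = ln([A]₀/[A])/k = ln(1.29/0.645)/0.0477 = ln(2.0000)/0.0477 = 0.6931/0.0477 = 14.53 s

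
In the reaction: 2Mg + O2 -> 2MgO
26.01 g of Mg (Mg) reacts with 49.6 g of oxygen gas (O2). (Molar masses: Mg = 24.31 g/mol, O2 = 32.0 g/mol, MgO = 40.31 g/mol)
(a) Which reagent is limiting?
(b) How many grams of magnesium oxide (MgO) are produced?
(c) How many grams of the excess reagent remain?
(a) Mg, (b) 43.13 g, (c) 32.48 g

Moles of Mg = 26.01 g ÷ 24.31 g/mol = 1.06993 mol
Moles of O2 = 49.6 g ÷ 32.0 g/mol = 1.55 mol
Moles ÷ coefficient: Mg: 1.06993/2 = 0.535, O2: 1.55/1 = 1.55
(a) Mg has the smaller value, so Mg is the limiting reagent.
(b) Moles of MgO = 1.06993 mol Mg × (2/2) = 1.06993 mol; mass = 1.06993 mol × 40.31 g/mol = 43.13 g
(c) O2 consumed = 1.06993 × (1/2) = 0.534965 mol; remaining = 1.55 − 0.534965 = 1.01503 mol; mass = 1.01503 mol × 32.0 g/mol = 32.48 g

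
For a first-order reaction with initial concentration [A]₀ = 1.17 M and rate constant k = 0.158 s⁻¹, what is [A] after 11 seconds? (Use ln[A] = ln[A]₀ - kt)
0.2058 M

ln[A] = ln[A]₀ - k·t = ln(1.17) - (0.158)·(11) = 0.1570 - 1.7380 = -1.5810
[A] = e^(-1.5810) = 0.2058 M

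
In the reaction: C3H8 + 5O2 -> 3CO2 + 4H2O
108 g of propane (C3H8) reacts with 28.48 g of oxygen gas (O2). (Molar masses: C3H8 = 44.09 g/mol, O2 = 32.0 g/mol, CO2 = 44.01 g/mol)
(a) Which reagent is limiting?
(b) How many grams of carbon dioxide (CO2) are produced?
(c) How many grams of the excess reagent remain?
(a) O2, (b) 23.5 g, (c) 100.2 g

Moles of C3H8 = 108 g ÷ 44.09 g/mol = 2.44954 mol
Moles of O2 = 28.48 g ÷ 32.0 g/mol = 0.89 mol
Moles ÷ coefficient: C3H8: 2.44954/1 = 2.45, O2: 0.89/5 = 0.178
(a) O2 has the smaller value, so O2 is the limiting reagent.
(b) Moles of CO2 = 0.89 mol O2 × (3/5) = 0.534 mol; mass = 0.534 mol × 44.01 g/mol = 23.5 g
(c) C3H8 consumed = 0.89 × (1/5) = 0.178 mol; remaining = 2.44954 − 0.178 = 2.27154 mol; mass = 2.27154 mol × 44.09 g/mol = 100.2 g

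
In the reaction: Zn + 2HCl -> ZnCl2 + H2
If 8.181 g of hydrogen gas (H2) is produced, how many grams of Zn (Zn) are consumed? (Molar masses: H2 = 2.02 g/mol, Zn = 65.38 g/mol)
Moles of H2 = 8.181 g ÷ 2.02 g/mol = 4.05 mol
Mole ratio: 1 mol Zn / 1 mol H2
Moles of Zn = 4.05 × (1/1) = 4.05 mol
Mass of Zn = 4.05 mol × 65.38 g/mol = 264.8 g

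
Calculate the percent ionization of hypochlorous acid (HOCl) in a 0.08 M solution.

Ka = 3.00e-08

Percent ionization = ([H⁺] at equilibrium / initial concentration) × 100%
Percent ionization = 0.0612%

Let x = [H⁺]. Ka = x²/(C - x) ⇒ x² + (3.00e-08)x - (3.00e-08)(0.08) = 0. x = 4.8975e-05. Percent = (4.8975e-05/0.08) × 100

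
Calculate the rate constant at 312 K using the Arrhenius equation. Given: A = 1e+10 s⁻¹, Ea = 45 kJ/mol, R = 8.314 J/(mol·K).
2.92e+02 s⁻¹

k = A·exp(-Ea/(R·T)) = 1e+10·exp(-45000/(8.314·312)) = 1e+10·exp(-17.3479) = 1e+10·2.9234e-08 = 2.92e+02 s⁻¹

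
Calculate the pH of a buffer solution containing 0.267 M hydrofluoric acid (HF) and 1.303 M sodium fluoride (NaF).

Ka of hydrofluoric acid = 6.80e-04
pH = 3.86

pKa = -log(6.80e-04) = 3.17. pH = pKa + log([A⁻]/[HA]) = 3.17 + log(1.303/0.267)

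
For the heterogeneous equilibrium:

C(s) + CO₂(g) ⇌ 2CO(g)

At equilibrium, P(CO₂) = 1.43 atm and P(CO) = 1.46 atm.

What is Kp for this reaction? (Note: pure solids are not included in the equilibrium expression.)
K_p = 1.491

Solid C is excluded.
Kp = P(CO)²/P(CO₂) = (1.46)²/1.43 = 2.132/1.43 = 1.491.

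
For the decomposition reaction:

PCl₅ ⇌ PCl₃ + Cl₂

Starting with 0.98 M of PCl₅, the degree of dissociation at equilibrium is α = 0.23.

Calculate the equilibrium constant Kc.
K_c = 0.0673

x = α·[A]₀ = 0.23 × 0.98 = 0.2254 M dissociated.
At eq: [PCl₅] = 0.98 − 0.2254 = 0.7546 M; [PCl₃] = [Cl₂] = x = 0.2254 M.
Kc = [PCl₃][Cl₂]/[PCl₅] = (0.2254)²/0.7546 = 0.06733.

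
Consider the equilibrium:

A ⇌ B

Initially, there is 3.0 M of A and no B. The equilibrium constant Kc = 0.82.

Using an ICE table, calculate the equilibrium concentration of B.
[B] = 1.352 M

ICE: [A] = 3.0 − x, [B] = x.
Kc = x/(3.0 − x) = 0.82 ⇒ x = 0.82·3.0/(1 + 0.82) = 2.46/1.82 = 1.352.
[B] = x = 1.352 M.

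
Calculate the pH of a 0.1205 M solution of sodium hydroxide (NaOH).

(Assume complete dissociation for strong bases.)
pH = 13.08

[OH⁻] = 0.1205 M for strong base. pOH = -log[OH⁻] = 0.92, pH = 14 - pOH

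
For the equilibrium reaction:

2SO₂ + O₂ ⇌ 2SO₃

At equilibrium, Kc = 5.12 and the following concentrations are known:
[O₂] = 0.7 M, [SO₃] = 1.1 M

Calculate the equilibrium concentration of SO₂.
[SO₂] = 0.5810 M

Kc = ([SO₃]^2) / ([SO₂]^2 × [O₂]) = 5.12
[SO₂]^2 = (product terms)/(Kc · other reactant terms) = 1.21 / (5.12 · 0.7) = 0.33761
[SO₂] = (0.33761)^(1/2) = 0.5810 M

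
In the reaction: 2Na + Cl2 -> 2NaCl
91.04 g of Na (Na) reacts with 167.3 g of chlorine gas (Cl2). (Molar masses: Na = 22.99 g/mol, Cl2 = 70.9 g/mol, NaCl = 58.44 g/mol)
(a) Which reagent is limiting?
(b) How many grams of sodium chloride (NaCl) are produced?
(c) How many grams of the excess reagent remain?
(a) Na, (b) 231.4 g, (c) 26.92 g

Moles of Na = 91.04 g ÷ 22.99 g/mol = 3.95998 mol
Moles of Cl2 = 167.3 g ÷ 70.9 g/mol = 2.35966 mol
Moles ÷ coefficient: Na: 3.95998/2 = 1.98, Cl2: 2.35966/1 = 2.36
(a) Na has the smaller value, so Na is the limiting reagent.
(b) Moles of NaCl = 3.95998 mol Na × (2/2) = 3.95998 mol; mass = 3.95998 mol × 58.44 g/mol = 231.4 g
(c) Cl2 consumed = 3.95998 × (1/2) = 1.97999 mol; remaining = 2.35966 − 1.97999 = 0.37967 mol; mass = 0.37967 mol × 70.9 g/mol = 26.92 g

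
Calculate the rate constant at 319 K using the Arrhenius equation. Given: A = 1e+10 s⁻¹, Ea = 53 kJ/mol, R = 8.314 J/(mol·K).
2.10e+01 s⁻¹

k = A·exp(-Ea/(R·T)) = 1e+10·exp(-53000/(8.314·319)) = 1e+10·exp(-19.9837) = 1e+10·2.0951e-09 = 2.10e+01 s⁻¹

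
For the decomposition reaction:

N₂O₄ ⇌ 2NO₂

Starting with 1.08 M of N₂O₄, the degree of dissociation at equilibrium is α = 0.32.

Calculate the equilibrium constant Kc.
K_c = 0.6505

x = α·[A]₀ = 0.32 × 1.08 = 0.3456 M dissociated.
At eq: [N₂O₄] = 1.08 − 0.3456 = 0.7344 M; [NO₂] = 2x = 0.6912 M.
Kc = [NO₂]²/[N₂O₄] = (0.6912)²/0.7344 = 0.6505.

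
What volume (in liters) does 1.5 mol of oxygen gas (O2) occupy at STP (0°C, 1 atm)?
At STP, 1 mol of gas occupies 22.4 L
Volume = 1.5 mol × 22.4 L/mol = 33.60 L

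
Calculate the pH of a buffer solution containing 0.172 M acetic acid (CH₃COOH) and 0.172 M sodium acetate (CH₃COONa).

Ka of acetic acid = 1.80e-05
pH = 4.74

pKa = -log(1.80e-05) = 4.74. pH = pKa + log([A⁻]/[HA]) = 4.74 + log(0.172/0.172)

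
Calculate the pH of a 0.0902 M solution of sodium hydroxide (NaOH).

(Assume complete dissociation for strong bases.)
pH = 12.96

[OH⁻] = 0.0902 M for strong base. pOH = -log[OH⁻] = 1.04, pH = 14 - pOH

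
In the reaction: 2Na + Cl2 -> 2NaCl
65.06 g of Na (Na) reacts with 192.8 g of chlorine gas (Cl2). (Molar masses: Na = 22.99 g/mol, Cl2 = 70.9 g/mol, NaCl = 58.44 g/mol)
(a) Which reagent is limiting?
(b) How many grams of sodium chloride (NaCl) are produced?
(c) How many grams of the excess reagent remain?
(a) Na, (b) 165.4 g, (c) 92.48 g

Moles of Na = 65.06 g ÷ 22.99 g/mol = 2.82993 mol
Moles of Cl2 = 192.8 g ÷ 70.9 g/mol = 2.71932 mol
Moles ÷ coefficient: Na: 2.82993/2 = 1.415, Cl2: 2.71932/1 = 2.719
(a) Na has the smaller value, so Na is the limiting reagent.
(b) Moles of NaCl = 2.82993 mol Na × (2/2) = 2.82993 mol; mass = 2.82993 mol × 58.44 g/mol = 165.4 g
(c) Cl2 consumed = 2.82993 × (1/2) = 1.41496 mol; remaining = 2.71932 − 1.41496 = 1.30436 mol; mass = 1.30436 mol × 70.9 g/mol = 92.48 g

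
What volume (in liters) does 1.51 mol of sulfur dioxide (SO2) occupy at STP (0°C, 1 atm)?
At STP, 1 mol of gas occupies 22.4 L
Volume = 1.51 mol × 22.4 L/mol = 33.82 L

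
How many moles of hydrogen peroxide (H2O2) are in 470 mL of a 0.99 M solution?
Moles = Molarity × Volume (L)
Moles = 0.99 M × 0.47 L = 0.4653 mol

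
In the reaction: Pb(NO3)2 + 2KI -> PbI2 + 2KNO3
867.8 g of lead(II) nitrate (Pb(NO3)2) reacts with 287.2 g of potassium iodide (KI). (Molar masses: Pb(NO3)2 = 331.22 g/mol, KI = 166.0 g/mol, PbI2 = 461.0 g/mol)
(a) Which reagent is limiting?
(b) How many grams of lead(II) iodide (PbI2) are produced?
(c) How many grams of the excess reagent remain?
(a) KI, (b) 398.8 g, (c) 581.3 g

Moles of Pb(NO3)2 = 867.8 g ÷ 331.22 g/mol = 2.62001 mol
Moles of KI = 287.2 g ÷ 166.0 g/mol = 1.73012 mol
Moles ÷ coefficient: Pb(NO3)2: 2.62001/1 = 2.62, KI: 1.73012/2 = 0.8651
(a) KI has the smaller value, so KI is the limiting reagent.
(b) Moles of PbI2 = 1.73012 mol KI × (1/2) = 0.86506 mol; mass = 0.86506 mol × 461.0 g/mol = 398.8 g
(c) Pb(NO3)2 consumed = 1.73012 × (1/2) = 0.86506 mol; remaining = 2.62001 − 0.86506 = 1.75495 mol; mass = 1.75495 mol × 331.22 g/mol = 581.3 g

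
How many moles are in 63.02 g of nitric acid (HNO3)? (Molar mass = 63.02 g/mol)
Moles = 63.02 g ÷ 63.02 g/mol = 1 mol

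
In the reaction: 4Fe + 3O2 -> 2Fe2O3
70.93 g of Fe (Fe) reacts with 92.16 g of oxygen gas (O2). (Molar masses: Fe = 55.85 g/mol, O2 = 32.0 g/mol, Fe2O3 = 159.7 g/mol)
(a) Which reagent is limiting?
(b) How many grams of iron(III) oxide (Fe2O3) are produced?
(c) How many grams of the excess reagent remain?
(a) Fe, (b) 101.4 g, (c) 61.68 g

Moles of Fe = 70.93 g ÷ 55.85 g/mol = 1.27001 mol
Moles of O2 = 92.16 g ÷ 32.0 g/mol = 2.88 mol
Moles ÷ coefficient: Fe: 1.27001/4 = 0.3175, O2: 2.88/3 = 0.96
(a) Fe has the smaller value, so Fe is the limiting reagent.
(b) Moles of Fe2O3 = 1.27001 mol Fe × (2/4) = 0.635004 mol; mass = 0.635004 mol × 159.7 g/mol = 101.4 g
(c) O2 consumed = 1.27001 × (3/4) = 0.952507 mol; remaining = 2.88 − 0.952507 = 1.92749 mol; mass = 1.92749 mol × 32.0 g/mol = 61.68 g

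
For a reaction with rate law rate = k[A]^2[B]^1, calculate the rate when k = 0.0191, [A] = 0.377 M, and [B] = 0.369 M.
0.001002 M/s

rate = k·[A]^2·[B]^1 = 0.0191·(0.377)^2·(0.369)^1 = 0.0191·0.142129·0.369 = 0.001002 M/s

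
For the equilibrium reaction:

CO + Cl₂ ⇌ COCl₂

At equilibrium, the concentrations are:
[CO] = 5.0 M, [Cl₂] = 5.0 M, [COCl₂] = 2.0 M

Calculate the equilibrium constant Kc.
K_c = 0.0800

Kc = ([COCl₂]) / ([CO] × [Cl₂])
   = ((2.0)) / ((5.0)·(5.0))
   = 2 / 25 = 0.0800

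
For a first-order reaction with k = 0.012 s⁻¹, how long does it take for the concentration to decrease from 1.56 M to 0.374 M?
119.02 s

From ln[A] = ln[A]₀ - k·t: t = ln([A]₀/[A])/k = ln(1.56/0.374)/0.012 = ln(4.1711)/0.012 = 1.4282/0.012 = 119.02 s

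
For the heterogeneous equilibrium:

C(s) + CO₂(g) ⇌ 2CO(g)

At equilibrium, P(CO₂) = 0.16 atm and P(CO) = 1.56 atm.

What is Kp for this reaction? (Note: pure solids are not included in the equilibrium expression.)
K_p = 15.210

Solid C is excluded.
Kp = P(CO)²/P(CO₂) = (1.56)²/0.16 = 2.434/0.16 = 15.210.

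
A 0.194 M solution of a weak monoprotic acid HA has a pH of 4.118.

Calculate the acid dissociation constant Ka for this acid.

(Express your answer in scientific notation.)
K_a = 2.99e-08

[H⁺] = 10^(−pH) = 10^(−4.118) = 7.621e-05 M. For HA ⇌ H⁺ + A⁻, Ka = x²/(C − x) = (7.621e-05)²/(0.194 − 7.621e-05) = 2.99e-08.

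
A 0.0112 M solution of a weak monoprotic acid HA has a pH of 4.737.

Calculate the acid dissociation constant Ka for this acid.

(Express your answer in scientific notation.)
K_a = 3.00e-08

[H⁺] = 10^(−pH) = 10^(−4.737) = 1.832e-05 M. For HA ⇌ H⁺ + A⁻, Ka = x²/(C − x) = (1.832e-05)²/(0.0112 − 1.832e-05) = 3.00e-08.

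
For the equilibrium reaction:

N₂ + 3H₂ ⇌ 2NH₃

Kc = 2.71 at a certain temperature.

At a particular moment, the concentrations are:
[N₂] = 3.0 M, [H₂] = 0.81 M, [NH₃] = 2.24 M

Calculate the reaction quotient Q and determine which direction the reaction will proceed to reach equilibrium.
Q = 3.147, Q > K, reaction proceeds reverse (toward reactants)

Q = ([NH₃]^2) / ([N₂] × [H₂]^3)
  = ((2.24)^2) / ((3.0)·(0.81)^3) = 5.0176/1.5943 = 3.147
Since Q = 3.147 > Kc = 2.71, the reaction proceeds reverse (toward reactants) to reach equilibrium.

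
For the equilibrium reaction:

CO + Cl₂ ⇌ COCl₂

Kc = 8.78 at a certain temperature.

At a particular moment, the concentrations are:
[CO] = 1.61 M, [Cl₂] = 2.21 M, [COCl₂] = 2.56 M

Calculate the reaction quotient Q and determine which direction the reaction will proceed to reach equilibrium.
Q = 0.719, Q < K, reaction proceeds forward (toward products)

Q = ([COCl₂]) / ([CO] × [Cl₂])
  = ((2.56)) / ((1.61)·(2.21)) = 2.56/3.5581 = 0.7195
Since Q = 0.7195 < Kc = 8.78, the reaction proceeds forward (toward products) to reach equilibrium.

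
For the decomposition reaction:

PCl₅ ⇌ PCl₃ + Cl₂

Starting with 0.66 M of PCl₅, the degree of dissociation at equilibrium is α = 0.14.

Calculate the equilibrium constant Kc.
K_c = 0.0150

x = α·[A]₀ = 0.14 × 0.66 = 0.0924 M dissociated.
At eq: [PCl₅] = 0.66 − 0.0924 = 0.5676 M; [PCl₃] = [Cl₂] = x = 0.0924 M.
Kc = [PCl₃][Cl₂]/[PCl₅] = (0.0924)²/0.5676 = 0.01504.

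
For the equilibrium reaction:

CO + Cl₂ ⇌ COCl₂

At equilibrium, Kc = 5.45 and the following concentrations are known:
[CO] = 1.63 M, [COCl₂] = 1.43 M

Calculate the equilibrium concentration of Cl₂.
[Cl₂] = 0.1610 M

Kc = ([COCl₂]) / ([CO] × [Cl₂]) = 5.45
[Cl₂]^1 = (product terms)/(Kc · other reactant terms) = 1.43 / (5.45 · 1.63) = 0.16097
[Cl₂] = 0.1610 M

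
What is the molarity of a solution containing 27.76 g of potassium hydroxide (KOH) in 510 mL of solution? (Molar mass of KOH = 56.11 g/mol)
Moles of KOH = 27.76 g ÷ 56.11 g/mol = 0.494742 mol
Volume = 510 mL = 0.51 L
Molarity = 0.494742 mol ÷ 0.51 L = 0.9701 M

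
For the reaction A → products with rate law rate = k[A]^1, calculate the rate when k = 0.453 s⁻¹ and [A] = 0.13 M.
0.05889 M/s

rate = k·[A]^1 = 0.453·(0.13)^1 = 0.453·0.13 = 0.05889 M/s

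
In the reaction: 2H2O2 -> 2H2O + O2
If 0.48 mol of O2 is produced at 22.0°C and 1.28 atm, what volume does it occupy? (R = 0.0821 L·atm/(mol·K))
T = 22.0°C + 273.15 = 295.15 K
V = nRT/P = (0.48 × 0.0821 × 295.15) / 1.28
V = 9.09 L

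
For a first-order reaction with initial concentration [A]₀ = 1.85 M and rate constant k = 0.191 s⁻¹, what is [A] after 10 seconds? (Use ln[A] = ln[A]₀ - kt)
0.2739 M

ln[A] = ln[A]₀ - k·t = ln(1.85) - (0.191)·(10) = 0.6152 - 1.9100 = -1.2948
[A] = e^(-1.2948) = 0.2739 M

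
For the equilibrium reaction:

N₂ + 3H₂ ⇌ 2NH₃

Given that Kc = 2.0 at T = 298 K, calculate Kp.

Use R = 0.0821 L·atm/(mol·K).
K_p = 0.0033

Δn = (moles gaseous products) − (moles gaseous reactants) = -2
T = 298 K; RT = 0.0821 × 298 = 24.4658
Kp = Kc·(RT)^Δn = 2.0 × (24.4658)^-2 = 2.0 × 0.00167063 = 0.0033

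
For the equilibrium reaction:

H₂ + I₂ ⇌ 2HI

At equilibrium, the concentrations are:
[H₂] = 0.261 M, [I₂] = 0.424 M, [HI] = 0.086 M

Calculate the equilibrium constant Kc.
K_c = 0.0668

Kc = ([HI]^2) / ([H₂] × [I₂])
   = ((0.086)^2) / ((0.261)·(0.424))
   = 0.007396 / 0.11066 = 0.0668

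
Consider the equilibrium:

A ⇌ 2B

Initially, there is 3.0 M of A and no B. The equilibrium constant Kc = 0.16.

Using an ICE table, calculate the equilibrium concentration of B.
[B] = 0.654 M

ICE: [A] = 3.0 − x, [B] = 2x.
Kc = (2x)²/(3.0 − x) = 0.16 ⇒ 4x² + 0.16x − 0.48 = 0.
x = (−0.16 + √(0.16² + 4·4·0.48))/(2·4) = (−0.16 + √7.7056)/8 = 0.32699.
[B] = 2x = 0.654 M.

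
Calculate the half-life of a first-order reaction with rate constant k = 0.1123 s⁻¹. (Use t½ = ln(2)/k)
6.17 s

t½ = ln(2)/k = 0.6931/0.1123 = 6.17 s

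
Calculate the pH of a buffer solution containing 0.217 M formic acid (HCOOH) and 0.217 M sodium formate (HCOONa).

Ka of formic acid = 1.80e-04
pH = 3.74

pKa = -log(1.80e-04) = 3.74. pH = pKa + log([A⁻]/[HA]) = 3.74 + log(0.217/0.217)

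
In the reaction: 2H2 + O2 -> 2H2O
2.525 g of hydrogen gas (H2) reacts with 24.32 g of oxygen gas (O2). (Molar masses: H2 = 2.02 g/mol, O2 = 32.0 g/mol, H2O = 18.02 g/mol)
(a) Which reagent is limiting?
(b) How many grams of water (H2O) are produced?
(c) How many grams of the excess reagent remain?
(a) H2, (b) 22.52 g, (c) 4.32 g

Moles of H2 = 2.525 g ÷ 2.02 g/mol = 1.25 mol
Moles of O2 = 24.32 g ÷ 32.0 g/mol = 0.76 mol
Moles ÷ coefficient: H2: 1.25/2 = 0.625, O2: 0.76/1 = 0.76
(a) H2 has the smaller value, so H2 is the limiting reagent.
(b) Moles of H2O = 1.25 mol H2 × (2/2) = 1.25 mol; mass = 1.25 mol × 18.02 g/mol = 22.52 g
(c) O2 consumed = 1.25 × (1/2) = 0.625 mol; remaining = 0.76 − 0.625 = 0.135 mol; mass = 0.135 mol × 32.0 g/mol = 4.32 g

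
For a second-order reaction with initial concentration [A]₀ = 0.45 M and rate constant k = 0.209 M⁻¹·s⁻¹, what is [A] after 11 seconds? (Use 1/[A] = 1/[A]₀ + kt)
0.2212 M

1/[A] = 1/[A]₀ + k·t = 1/0.45 + (0.209)·(11) = 2.2222 + 2.2990 = 4.5212
[A] = 1/4.5212 = 0.2212 M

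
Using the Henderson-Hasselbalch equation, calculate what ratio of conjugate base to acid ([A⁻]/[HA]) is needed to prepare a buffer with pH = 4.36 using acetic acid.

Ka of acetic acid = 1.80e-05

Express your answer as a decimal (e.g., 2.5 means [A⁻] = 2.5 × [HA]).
[A⁻]/[HA] = 0.412

pKa = −log(1.80e-05) = 4.7447. pH = pKa + log([A⁻]/[HA]). 4.36 = 4.7447 + log(ratio). log(ratio) = 4.36 − 4.7447 = -0.3847. ratio = 10^(-0.3847) = 0.412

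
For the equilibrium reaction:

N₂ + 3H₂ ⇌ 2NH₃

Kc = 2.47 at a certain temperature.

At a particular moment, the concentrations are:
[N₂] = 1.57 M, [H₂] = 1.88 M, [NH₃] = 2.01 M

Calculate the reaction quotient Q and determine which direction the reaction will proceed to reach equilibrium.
Q = 0.387, Q < K, reaction proceeds forward (toward products)

Q = ([NH₃]^2) / ([N₂] × [H₂]^3)
  = ((2.01)^2) / ((1.57)·(1.88)^3) = 4.0401/10.432 = 0.3873
Since Q = 0.3873 < Kc = 2.47, the reaction proceeds forward (toward products) to reach equilibrium.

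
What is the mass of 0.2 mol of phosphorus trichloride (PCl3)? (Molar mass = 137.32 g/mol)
Mass = 0.2 mol × 137.32 g/mol = 27.46 g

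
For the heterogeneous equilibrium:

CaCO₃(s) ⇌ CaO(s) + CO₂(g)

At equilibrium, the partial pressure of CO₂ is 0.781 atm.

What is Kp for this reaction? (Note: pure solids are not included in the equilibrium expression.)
K_p = 0.781

Solids (CaCO₃, CaO) have activity 1 and are excluded.
Kp = P(CO₂) = 0.781.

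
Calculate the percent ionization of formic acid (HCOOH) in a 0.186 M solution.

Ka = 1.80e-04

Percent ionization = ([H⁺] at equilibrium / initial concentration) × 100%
Percent ionization = 3.06%

Let x = [H⁺]. Ka = x²/(C - x) ⇒ x² + (1.80e-04)x - (1.80e-04)(0.186) = 0. x = 5.6969e-03. Percent = (5.6969e-03/0.186) × 100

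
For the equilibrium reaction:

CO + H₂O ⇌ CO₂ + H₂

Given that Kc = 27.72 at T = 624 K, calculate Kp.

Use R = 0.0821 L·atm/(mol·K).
K_p = 27.7200

Δn = (moles gaseous products) − (moles gaseous reactants) = 0
T = 624 K; RT = 0.0821 × 624 = 51.2304
Kp = Kc·(RT)^Δn = 27.72 × (51.2304)^0 = 27.72 × 1 = 27.7200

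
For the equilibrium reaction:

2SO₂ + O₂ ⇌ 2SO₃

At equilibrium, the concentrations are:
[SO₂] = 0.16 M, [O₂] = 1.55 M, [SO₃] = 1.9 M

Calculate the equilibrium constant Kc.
K_c = 90.9778

Kc = ([SO₃]^2) / ([SO₂]^2 × [O₂])
   = ((1.9)^2) / ((0.16)^2·(1.55))
   = 3.61 / 0.03968 = 90.9778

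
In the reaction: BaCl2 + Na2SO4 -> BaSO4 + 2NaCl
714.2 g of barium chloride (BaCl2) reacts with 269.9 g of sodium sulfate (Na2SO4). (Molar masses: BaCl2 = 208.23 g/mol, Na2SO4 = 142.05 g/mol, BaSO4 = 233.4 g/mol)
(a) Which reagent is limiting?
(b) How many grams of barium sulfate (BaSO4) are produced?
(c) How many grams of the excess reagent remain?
(a) Na2SO4, (b) 443.5 g, (c) 318.6 g

Moles of BaCl2 = 714.2 g ÷ 208.23 g/mol = 3.42986 mol
Moles of Na2SO4 = 269.9 g ÷ 142.05 g/mol = 1.90004 mol
Moles ÷ coefficient: BaCl2: 3.42986/1 = 3.43, Na2SO4: 1.90004/1 = 1.9
(a) Na2SO4 has the smaller value, so Na2SO4 is the limiting reagent.
(b) Moles of BaSO4 = 1.90004 mol Na2SO4 × (1/1) = 1.90004 mol; mass = 1.90004 mol × 233.4 g/mol = 443.5 g
(c) BaCl2 consumed = 1.90004 × (1/1) = 1.90004 mol; remaining = 3.42986 − 1.90004 = 1.52983 mol; mass = 1.52983 mol × 208.23 g/mol = 318.6 g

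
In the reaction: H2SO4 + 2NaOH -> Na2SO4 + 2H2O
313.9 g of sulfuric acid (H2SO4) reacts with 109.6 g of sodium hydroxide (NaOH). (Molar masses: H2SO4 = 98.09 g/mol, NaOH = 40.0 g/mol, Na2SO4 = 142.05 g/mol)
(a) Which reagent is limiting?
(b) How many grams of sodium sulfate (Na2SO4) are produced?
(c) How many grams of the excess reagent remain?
(a) NaOH, (b) 194.6 g, (c) 179.5 g

Moles of H2SO4 = 313.9 g ÷ 98.09 g/mol = 3.20012 mol
Moles of NaOH = 109.6 g ÷ 40.0 g/mol = 2.74 mol
Moles ÷ coefficient: H2SO4: 3.20012/1 = 3.2, NaOH: 2.74/2 = 1.37
(a) NaOH has the smaller value, so NaOH is the limiting reagent.
(b) Moles of Na2SO4 = 2.74 mol NaOH × (1/2) = 1.37 mol; mass = 1.37 mol × 142.05 g/mol = 194.6 g
(c) H2SO4 consumed = 2.74 × (1/2) = 1.37 mol; remaining = 3.20012 − 1.37 = 1.83012 mol; mass = 1.83012 mol × 98.09 g/mol = 179.5 g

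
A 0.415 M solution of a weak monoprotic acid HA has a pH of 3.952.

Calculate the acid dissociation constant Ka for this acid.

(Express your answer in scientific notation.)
K_a = 3.01e-08

[H⁺] = 10^(−pH) = 10^(−3.952) = 1.117e-04 M. For HA ⇌ H⁺ + A⁻, Ka = x²/(C − x) = (1.117e-04)²/(0.415 − 1.117e-04) = 3.01e-08.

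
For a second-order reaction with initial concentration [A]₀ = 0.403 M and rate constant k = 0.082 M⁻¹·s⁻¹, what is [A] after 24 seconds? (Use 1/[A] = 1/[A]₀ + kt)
0.2247 M

1/[A] = 1/[A]₀ + k·t = 1/0.403 + (0.082)·(24) = 2.4814 + 1.9680 = 4.4494
[A] = 1/4.4494 = 0.2247 M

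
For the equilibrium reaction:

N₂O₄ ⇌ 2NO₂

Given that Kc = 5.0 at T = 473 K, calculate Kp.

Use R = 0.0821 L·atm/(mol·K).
K_p = 194.1665

Δn = (moles gaseous products) − (moles gaseous reactants) = 1
T = 473 K; RT = 0.0821 × 473 = 38.8333
Kp = Kc·(RT)^Δn = 5.0 × (38.8333)^1 = 5.0 × 38.8333 = 194.1665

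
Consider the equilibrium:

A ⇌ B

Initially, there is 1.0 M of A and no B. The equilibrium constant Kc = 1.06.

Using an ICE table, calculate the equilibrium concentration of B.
[B] = 0.515 M

ICE: [A] = 1.0 − x, [B] = x.
Kc = x/(1.0 − x) = 1.06 ⇒ x = 1.06·1.0/(1 + 1.06) = 1.06/2.06 = 0.5146.
[B] = x = 0.515 M.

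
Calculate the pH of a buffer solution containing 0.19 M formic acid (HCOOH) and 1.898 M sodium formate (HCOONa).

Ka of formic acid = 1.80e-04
pH = 4.74

pKa = -log(1.80e-04) = 3.74. pH = pKa + log([A⁻]/[HA]) = 3.74 + log(1.898/0.19)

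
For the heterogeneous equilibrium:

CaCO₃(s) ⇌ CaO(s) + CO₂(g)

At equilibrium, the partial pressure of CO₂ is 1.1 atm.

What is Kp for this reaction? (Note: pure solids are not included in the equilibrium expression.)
K_p = 1.1

Solids (CaCO₃, CaO) have activity 1 and are excluded.
Kp = P(CO₂) = 1.1.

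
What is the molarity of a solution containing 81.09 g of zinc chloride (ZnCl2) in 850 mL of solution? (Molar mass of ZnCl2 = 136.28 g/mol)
Moles of ZnCl2 = 81.09 g ÷ 136.28 g/mol = 0.595025 mol
Volume = 850 mL = 0.85 L
Molarity = 0.595025 mol ÷ 0.85 L = 0.7 M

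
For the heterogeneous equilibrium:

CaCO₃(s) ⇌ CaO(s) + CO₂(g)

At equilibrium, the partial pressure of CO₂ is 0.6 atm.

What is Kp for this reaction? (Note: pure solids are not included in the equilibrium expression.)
K_p = 0.6

Solids (CaCO₃, CaO) have activity 1 and are excluded.
Kp = P(CO₂) = 0.6.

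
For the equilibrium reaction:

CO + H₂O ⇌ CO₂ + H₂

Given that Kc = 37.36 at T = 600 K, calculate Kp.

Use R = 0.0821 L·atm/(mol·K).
K_p = 37.3600

Δn = (moles gaseous products) − (moles gaseous reactants) = 0
T = 600 K; RT = 0.0821 × 600 = 49.26
Kp = Kc·(RT)^Δn = 37.36 × (49.26)^0 = 37.36 × 1 = 37.3600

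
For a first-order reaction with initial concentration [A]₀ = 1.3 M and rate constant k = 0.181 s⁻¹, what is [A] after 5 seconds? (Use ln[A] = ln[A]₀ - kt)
0.5259 M

ln[A] = ln[A]₀ - k·t = ln(1.3) - (0.181)·(5) = 0.2624 - 0.9050 = -0.6426
[A] = e^(-0.6426) = 0.5259 M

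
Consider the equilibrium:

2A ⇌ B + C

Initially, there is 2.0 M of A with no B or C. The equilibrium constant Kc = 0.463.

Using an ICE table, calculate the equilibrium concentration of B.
[B] = 0.576 M

ICE: [A] = 2.0 − 2x, [B] = [C] = x.
Kc = x²/(2.0 − 2x)² = 0.463 ⇒ √Kc = x/(2.0 − 2x).
x = √0.463·2.0/(1 + 2√0.463) = 0.68044·2.0/2.3609 = 0.57643.
[B] = x = 0.576 M.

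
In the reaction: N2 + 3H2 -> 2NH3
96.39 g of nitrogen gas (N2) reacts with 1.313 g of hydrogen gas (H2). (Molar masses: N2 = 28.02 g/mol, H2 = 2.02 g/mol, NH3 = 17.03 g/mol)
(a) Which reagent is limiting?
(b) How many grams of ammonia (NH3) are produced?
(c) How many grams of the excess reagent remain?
(a) H2, (b) 7.38 g, (c) 90.32 g

Moles of N2 = 96.39 g ÷ 28.02 g/mol = 3.44004 mol
Moles of H2 = 1.313 g ÷ 2.02 g/mol = 0.65 mol
Moles ÷ coefficient: N2: 3.44004/1 = 3.44, H2: 0.65/3 = 0.2167
(a) H2 has the smaller value, so H2 is the limiting reagent.
(b) Moles of NH3 = 0.65 mol H2 × (2/3) = 0.433333 mol; mass = 0.433333 mol × 17.03 g/mol = 7.38 g
(c) N2 consumed = 0.65 × (1/3) = 0.216667 mol; remaining = 3.44004 − 0.216667 = 3.22338 mol; mass = 3.22338 mol × 28.02 g/mol = 90.32 g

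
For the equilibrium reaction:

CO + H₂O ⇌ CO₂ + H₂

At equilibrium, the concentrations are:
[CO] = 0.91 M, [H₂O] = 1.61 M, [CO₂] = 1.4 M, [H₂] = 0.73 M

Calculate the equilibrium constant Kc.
K_c = 0.6976

Kc = ([CO₂] × [H₂]) / ([CO] × [H₂O])
   = ((1.4)·(0.73)) / ((0.91)·(1.61))
   = 1.022 / 1.4651 = 0.6976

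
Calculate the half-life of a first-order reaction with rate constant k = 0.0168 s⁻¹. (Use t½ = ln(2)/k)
41.26 s

t½ = ln(2)/k = 0.6931/0.0168 = 41.26 s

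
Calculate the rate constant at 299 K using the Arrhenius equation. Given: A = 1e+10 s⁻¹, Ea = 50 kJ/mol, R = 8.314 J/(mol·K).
1.84e+01 s⁻¹

k = A·exp(-Ea/(R·T)) = 1e+10·exp(-50000/(8.314·299)) = 1e+10·exp(-20.1136) = 1e+10·1.8399e-09 = 1.84e+01 s⁻¹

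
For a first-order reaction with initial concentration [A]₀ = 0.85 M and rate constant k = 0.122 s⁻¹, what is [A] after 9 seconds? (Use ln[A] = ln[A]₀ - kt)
0.2835 M

ln[A] = ln[A]₀ - k·t = ln(0.85) - (0.122)·(9) = -0.1625 - 1.0980 = -1.2605
[A] = e^(-1.2605) = 0.2835 M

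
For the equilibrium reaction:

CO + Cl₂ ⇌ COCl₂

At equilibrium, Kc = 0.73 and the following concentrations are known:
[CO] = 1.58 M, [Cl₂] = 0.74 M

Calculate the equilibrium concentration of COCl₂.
[COCl₂] = 0.8535 M

Kc = ([COCl₂]) / ([CO] × [Cl₂]) = 0.73
[COCl₂]^1 = Kc · (reactant terms)/(other product terms) = 0.73 · 1.1692 / 1 = 0.85352
[COCl₂] = 0.8535 M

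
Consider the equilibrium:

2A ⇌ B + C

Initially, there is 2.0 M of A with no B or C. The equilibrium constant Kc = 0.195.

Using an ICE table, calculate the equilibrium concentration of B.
[B] = 0.469 M

ICE: [A] = 2.0 − 2x, [B] = [C] = x.
Kc = x²/(2.0 − 2x)² = 0.195 ⇒ √Kc = x/(2.0 − 2x).
x = √0.195·2.0/(1 + 2√0.195) = 0.44159·2.0/1.8832 = 0.46898.
[B] = x = 0.469 M.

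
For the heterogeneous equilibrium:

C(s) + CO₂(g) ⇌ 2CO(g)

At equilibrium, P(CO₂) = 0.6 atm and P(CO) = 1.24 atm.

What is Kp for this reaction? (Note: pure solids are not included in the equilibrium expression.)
K_p = 2.563

Solid C is excluded.
Kp = P(CO)²/P(CO₂) = (1.24)²/0.6 = 1.538/0.6 = 2.563.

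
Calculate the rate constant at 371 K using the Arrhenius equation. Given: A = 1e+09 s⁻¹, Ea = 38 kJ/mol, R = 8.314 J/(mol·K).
4.46e+03 s⁻¹

k = A·exp(-Ea/(R·T)) = 1e+09·exp(-38000/(8.314·371)) = 1e+09·exp(-12.3197) = 1e+09·4.4630e-06 = 4.46e+03 s⁻¹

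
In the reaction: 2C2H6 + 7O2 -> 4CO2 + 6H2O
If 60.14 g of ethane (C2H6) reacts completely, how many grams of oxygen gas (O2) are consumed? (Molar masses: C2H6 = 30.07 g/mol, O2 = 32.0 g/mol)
Moles of C2H6 = 60.14 g ÷ 30.07 g/mol = 2 mol
Mole ratio: 7 mol O2 / 2 mol C2H6
Moles of O2 = 2 × (7/2) = 7 mol
Mass of O2 = 7 mol × 32.0 g/mol = 224 g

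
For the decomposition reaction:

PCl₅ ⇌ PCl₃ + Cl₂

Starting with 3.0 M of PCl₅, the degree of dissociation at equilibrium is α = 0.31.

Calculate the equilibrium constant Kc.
K_c = 0.4178

x = α·[A]₀ = 0.31 × 3.0 = 0.93 M dissociated.
At eq: [PCl₅] = 3.0 − 0.93 = 2.07 M; [PCl₃] = [Cl₂] = x = 0.93 M.
Kc = [PCl₃][Cl₂]/[PCl₅] = (0.93)²/2.07 = 0.4178.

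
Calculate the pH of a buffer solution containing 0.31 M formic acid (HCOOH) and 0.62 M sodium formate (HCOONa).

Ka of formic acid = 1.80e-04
pH = 4.05

pKa = -log(1.80e-04) = 3.74. pH = pKa + log([A⁻]/[HA]) = 3.74 + log(0.62/0.31)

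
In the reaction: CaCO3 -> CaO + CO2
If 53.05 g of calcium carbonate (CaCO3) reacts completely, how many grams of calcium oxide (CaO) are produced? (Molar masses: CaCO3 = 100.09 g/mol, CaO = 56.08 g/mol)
Moles of CaCO3 = 53.05 g ÷ 100.09 g/mol = 0.530023 mol
Mole ratio: 1 mol CaO / 1 mol CaCO3
Moles of CaO = 0.530023 × (1/1) = 0.530023 mol
Mass of CaO = 0.530023 mol × 56.08 g/mol = 29.72 g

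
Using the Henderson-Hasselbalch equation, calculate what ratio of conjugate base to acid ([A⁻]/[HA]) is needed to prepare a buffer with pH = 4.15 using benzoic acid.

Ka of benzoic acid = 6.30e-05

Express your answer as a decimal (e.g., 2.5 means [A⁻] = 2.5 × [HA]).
[A⁻]/[HA] = 0.890

pKa = −log(6.30e-05) = 4.2007. pH = pKa + log([A⁻]/[HA]). 4.15 = 4.2007 + log(ratio). log(ratio) = 4.15 − 4.2007 = -0.0507. ratio = 10^(-0.0507) = 0.890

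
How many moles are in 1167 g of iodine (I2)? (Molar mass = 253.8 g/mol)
Moles = 1167 g ÷ 253.8 g/mol = 4.598 mol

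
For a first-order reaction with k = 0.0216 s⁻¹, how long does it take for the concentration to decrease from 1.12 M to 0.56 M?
32.09 s

From ln[A] = ln[A]₀ - k·t: t = ln([A]₀/[A])/k = ln(1.12/0.56)/0.0216 = ln(2.0000)/0.0216 = 0.6931/0.0216 = 32.09 s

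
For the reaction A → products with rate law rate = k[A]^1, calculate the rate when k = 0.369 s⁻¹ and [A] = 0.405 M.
0.1494 M/s

rate = k·[A]^1 = 0.369·(0.405)^1 = 0.369·0.405 = 0.1494 M/s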